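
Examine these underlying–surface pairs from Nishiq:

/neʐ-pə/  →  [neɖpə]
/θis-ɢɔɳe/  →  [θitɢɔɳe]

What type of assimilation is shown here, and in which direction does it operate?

regressive manner assimilation

The segment that alternates is /ʐ/, which surfaces as [ɖ] when adjacent to /p/.
The change fricative → stop matches the manner of the following /p/, identifying this as manner assimilation.
Place and voice are unchanged, so the assimilation is partial, not total.
The other alternating form patterns the same way: /s/ → [t] before /ɢ/ (fricative → stop, matching a stop) — only manner changes, and always toward the following segment.
Since the segment that changes precedes the conditioning segment, the assimilation is regressive.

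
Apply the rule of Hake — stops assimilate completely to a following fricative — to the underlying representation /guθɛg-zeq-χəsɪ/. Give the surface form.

[guθɛzzeχχəsɪ]

/g/ is the segment targeted by the rule; it sits immediately before /z/, so it assimilates completely and surfaces as [z].
The same rule applies at the second boundary: /q/ → [χ] next to /χ/.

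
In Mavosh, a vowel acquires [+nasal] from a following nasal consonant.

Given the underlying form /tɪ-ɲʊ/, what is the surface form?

[tɪ̃ɲʊ]

The vowel /ɪ/ is adjacent to the following nasal /ɲ/, so it acquires [+nasal] and surfaces as [ɪ̃].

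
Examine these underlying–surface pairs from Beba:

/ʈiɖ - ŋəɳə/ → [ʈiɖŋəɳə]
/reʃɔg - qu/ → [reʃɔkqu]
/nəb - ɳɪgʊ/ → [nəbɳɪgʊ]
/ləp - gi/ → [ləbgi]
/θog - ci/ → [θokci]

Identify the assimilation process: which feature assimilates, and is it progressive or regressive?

regressive voicing assimilation

Comparing underlying and surface forms, /g/ → [k] is the alternation; the neighbouring /q/ is constant.
The change voiced → voiceless matches the voicing of the following /q/, identifying this as voicing assimilation.
Place and manner are unchanged, so the assimilation is partial, not total.
The other alternating forms pattern the same way: /p/ → [b] before /g/ (voiceless → voiced, matching voiced); /g/ → [k] before /c/ (voiced → voiceless, matching voiceless) — only voicing changes, and always toward the following segment.
No alternation appears in [ʈiɖŋəɳə], [nəbɳɪgʊ]: there the adjacent consonants already agree in voicing (/ɖ/ and /ŋ/ are both voiced; /b/ and /ɳ/ are both voiced), so these forms are consistent with the same rule.
The trigger is the following segment, so the direction is regressive (anticipatory).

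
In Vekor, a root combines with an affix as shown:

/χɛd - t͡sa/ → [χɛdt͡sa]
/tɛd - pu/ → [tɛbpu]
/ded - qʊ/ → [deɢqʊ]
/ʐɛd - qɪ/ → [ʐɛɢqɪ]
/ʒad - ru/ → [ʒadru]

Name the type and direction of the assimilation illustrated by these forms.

The segment that alternates is /d/, which surfaces as [b] when adjacent to /p/.
The change alveolar → bilabial matches the place of the following /p/, identifying this as place assimilation.
Manner and voice are unchanged, so the assimilation is partial, not total.
The other alternating form patterns the same way: /d/ → [ɢ] before /q/ (alveolar → uvular, matching uvular) — only place changes, and always toward the following segment.
No alternation appears in [χɛdt͡sa], [ʒadru]: there the adjacent consonants already agree in place (/d/ and /t͡s/ are both alveolar; /d/ and /r/ are both alveolar), so these forms are consistent with the same rule.
Since the segment that changes precedes the conditioning segment, the assimilation is regressive.

regressive place assimilation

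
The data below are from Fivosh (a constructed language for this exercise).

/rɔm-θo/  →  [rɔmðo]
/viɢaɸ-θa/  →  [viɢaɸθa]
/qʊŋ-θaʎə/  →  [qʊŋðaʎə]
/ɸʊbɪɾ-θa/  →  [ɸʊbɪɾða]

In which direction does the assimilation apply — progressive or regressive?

progressive

Underlying /θ/ is realised as [ð] next to /m/; /m/ itself does not change.
The change voiceless → voiced matches the voicing of the preceding /m/, identifying this as voicing assimilation.
Checking the remaining alternations: /θ/ → [ð] after /ŋ/ (voiceless → voiced, matching voiced); /θ/ → [ð] after /ɾ/ (voiceless → voiced, matching voiced) — only voicing changes, and always toward the preceding segment.
No alternation appears in [viɢaɸθa]: there the adjacent consonants already agree in voicing (/θ/ and /ɸ/ are both voiceless), so this form is consistent with the same rule.
The trigger is the preceding segment, so the direction is progressive (perseverative).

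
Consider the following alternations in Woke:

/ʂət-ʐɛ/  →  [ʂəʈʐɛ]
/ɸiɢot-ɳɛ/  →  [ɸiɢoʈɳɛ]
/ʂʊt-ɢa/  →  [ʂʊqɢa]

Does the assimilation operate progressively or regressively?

regressive

Underlying /t/ is realised as [ʈ] next to /ʐ/; /ʐ/ itself does not change.
The change alveolar → retroflex matches the place of the following /ʐ/, identifying this as place assimilation.
Checking the remaining alternations: /t/ → [ʈ] before /ɳ/ (alveolar → retroflex, matching retroflex); /t/ → [q] before /ɢ/ (alveolar → uvular, matching uvular) — only place changes, and always toward the following segment.
The trigger is the following segment, so the direction is regressive (anticipatory).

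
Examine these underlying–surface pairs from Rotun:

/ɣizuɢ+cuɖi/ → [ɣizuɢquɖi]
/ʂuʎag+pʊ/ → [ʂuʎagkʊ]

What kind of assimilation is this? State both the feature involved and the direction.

Underlying /c/ is realised as [q] next to /ɢ/; /ɢ/ itself does not change.
/c/ is palatal while /ɢ/ is uvular; the output [q] is uvular, matching the trigger — so the feature that spreads is place.
Manner and voice are unchanged, so the assimilation is partial, not total.
The other alternating form patterns the same way: /p/ → [k] after /g/ (bilabial → velar, matching velar) — only place changes, and always toward the preceding segment.
The trigger is the preceding segment, so the direction is progressive (perseverative).

progressive place assimilation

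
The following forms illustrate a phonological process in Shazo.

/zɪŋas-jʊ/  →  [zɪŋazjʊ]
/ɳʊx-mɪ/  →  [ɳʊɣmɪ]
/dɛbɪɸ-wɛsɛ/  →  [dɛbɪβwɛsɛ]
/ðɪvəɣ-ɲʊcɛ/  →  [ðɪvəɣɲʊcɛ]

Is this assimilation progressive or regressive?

Comparing underlying and surface forms, /s/ → [z] is the alternation; the neighbouring /j/ is constant.
/s/ is voiceless while /j/ is voiced; the output [z] is voiced, matching the trigger — so the feature that spreads is voicing.
Checking the remaining alternations: /x/ → [ɣ] before /m/ (voiceless → voiced, matching voiced); /ɸ/ → [β] before /w/ (voiceless → voiced, matching voiced) — only voicing changes, and always toward the following segment.
No alternation appears in [ðɪvəɣɲʊcɛ]: there the adjacent consonants already agree in voicing (/ɣ/ and /ɲ/ are both voiced), so this form is consistent with the same rule.
Since the segment that changes precedes the conditioning segment, the assimilation is regressive.

regressive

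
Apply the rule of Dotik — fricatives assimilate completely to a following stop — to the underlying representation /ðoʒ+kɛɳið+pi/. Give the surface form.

/ʒ/ is the segment targeted by the rule; it sits immediately before /k/, so it assimilates completely and surfaces as [k].
At the second juncture, /ð/ likewise becomes [p] adjacent to /p/.

[ðokkɛɳippi]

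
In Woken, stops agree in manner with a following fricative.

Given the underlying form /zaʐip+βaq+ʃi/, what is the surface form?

/p/ is a voiceless bilabial stop. The following trigger /β/ is a fricative, so /p/ must become a fricative as well.
A voiceless bilabial fricative is [ɸ], so the surface segment is [ɸ].
The same rule applies at the second boundary: /q/ → [χ] next to /ʃ/.

[zaʐiɸβaχʃi]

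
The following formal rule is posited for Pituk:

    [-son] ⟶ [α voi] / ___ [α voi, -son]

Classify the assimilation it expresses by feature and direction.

The shared variable α links the value of [voi] on the target to the same value on the neighbouring segment, so voicing is the feature that assimilates.
The conditioning segment sits to the right of the focus bar, meaning the trigger follows the segment that changes — regressive assimilation.

regressive voicing assimilation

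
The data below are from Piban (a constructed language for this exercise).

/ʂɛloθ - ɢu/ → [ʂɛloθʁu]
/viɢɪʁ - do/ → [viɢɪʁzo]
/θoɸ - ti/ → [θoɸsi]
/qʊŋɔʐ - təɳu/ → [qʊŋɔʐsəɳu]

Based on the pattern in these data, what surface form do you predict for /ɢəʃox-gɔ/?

The data show progressive manner assimilation: /ɢ/ → [ʁ] after /θ/; /d/ → [z] after /ʁ/; /t/ → [s] after /ɸ/; /t/ → [s] after /ʐ/. In each pair only manner changes, matching the preceding consonant, while place and voice stay constant.
The rule targets /g/ (voiced velar stop), which sits after the trigger /x/ (fricative).
Changing only its manner to fricative gives [ɣ] — the voiced velar fricative.

[ɢəʃoxɣɔ]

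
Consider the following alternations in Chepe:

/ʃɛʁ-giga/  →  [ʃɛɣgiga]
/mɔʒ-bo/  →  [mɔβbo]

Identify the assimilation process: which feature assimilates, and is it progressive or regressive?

Comparing underlying and surface forms, /ʁ/ → [ɣ] is the alternation; the neighbouring /g/ is constant.
/ʁ/ is uvular while /g/ is velar; the output [ɣ] is velar, matching the trigger — so the feature that spreads is place.
Manner and voice are unchanged, so the assimilation is partial, not total.
The same holds elsewhere in the data: /ʒ/ → [β] before /b/ (postalveolar → bilabial, matching bilabial) — only place changes, and always toward the following segment.
The trigger is the following segment, so the direction is regressive (anticipatory).

regressive place assimilation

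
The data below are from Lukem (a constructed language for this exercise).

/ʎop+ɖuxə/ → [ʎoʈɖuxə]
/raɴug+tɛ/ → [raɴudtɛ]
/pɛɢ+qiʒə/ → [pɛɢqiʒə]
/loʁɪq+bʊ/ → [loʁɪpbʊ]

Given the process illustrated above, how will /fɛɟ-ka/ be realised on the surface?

[fɛgka]

The data show regressive place assimilation: /p/ → [ʈ] before /ɖ/; /g/ → [d] before /t/; /q/ → [p] before /b/. In each pair only place changes, matching the following consonant, while manner and voice stay constant.
No alternation appears in [pɛɢqiʒə]: there the adjacent consonants already agree in place (/ɢ/ and /q/ are both uvular), so this form is consistent with the same rule.
The rule targets /ɟ/ (voiced palatal stop), which sits before the trigger /k/ (velar).
Changing only its place to velar gives [g] — the voiced velar stop.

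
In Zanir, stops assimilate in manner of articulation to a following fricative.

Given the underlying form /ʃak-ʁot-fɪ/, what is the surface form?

/k/ is a voiceless velar stop. The following trigger /ʁ/ is a fricative, so /k/ must become a fricative as well.
Changing only its manner to fricative gives [x] — the voiceless velar fricative.
The same rule applies at the second boundary: /t/ → [s] next to /f/.

[ʃaxʁosfɪ]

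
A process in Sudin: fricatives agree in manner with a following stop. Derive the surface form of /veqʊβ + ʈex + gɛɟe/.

[veqʊbʈekgɛɟe]

The rule targets /β/ (voiced bilabial fricative), which sits before the trigger /ʈ/ (stop).
A voiced bilabial stop is [b], so the surface segment is [b].
The same rule applies at the second boundary: /x/ → [k] next to /g/.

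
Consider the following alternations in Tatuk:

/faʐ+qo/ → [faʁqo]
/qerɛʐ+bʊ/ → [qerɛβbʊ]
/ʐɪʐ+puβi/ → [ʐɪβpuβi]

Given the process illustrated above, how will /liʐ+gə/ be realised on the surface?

[liɣgə]

The data show regressive place assimilation: /ʐ/ → [ʁ] before /q/; /ʐ/ → [β] before /b/; /ʐ/ → [β] before /p/. In each pair only place changes, matching the following consonant, while manner and voice stay constant.
/ʐ/ is a voiced retroflex fricative. The following trigger /g/ is velar, so /ʐ/ must become velar as well.
The voiced velar fricative is [ɣ], so /ʐ/ → [ɣ].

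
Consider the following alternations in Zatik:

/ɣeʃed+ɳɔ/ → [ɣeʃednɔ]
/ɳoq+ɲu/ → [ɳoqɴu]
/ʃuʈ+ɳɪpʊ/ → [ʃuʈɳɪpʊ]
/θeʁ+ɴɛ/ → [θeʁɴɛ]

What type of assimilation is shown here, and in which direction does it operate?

Comparing underlying and surface forms, /ɳ/ → [n] is the alternation; the neighbouring /d/ is constant.
The change retroflex → alveolar matches the place of the preceding /d/, identifying this as place assimilation.
Manner and voice are unchanged, so the assimilation is partial, not total.
The other alternating form patterns the same way: /ɲ/ → [ɴ] after /q/ (palatal → uvular, matching uvular) — only place changes, and always toward the preceding segment.
No alternation appears in [ʃuʈɳɪpʊ], [θeʁɴɛ]: there the adjacent consonants already agree in place (/ɳ/ and /ʈ/ are both retroflex; /ɴ/ and /ʁ/ are both uvular), so these forms are consistent with the same rule.
The trigger is the preceding segment, so the direction is progressive (perseverative).

progressive place assimilation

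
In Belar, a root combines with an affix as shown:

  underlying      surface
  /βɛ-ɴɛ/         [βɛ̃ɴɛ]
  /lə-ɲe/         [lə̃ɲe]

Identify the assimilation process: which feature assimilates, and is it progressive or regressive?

regressive nasality assimilation (vowel nasalisation)

The vowel /ɛ/ surfaces as nasalised [ɛ̃] next to the following nasal /ɴ/ — it has acquired the [+nasal] feature of its neighbour.
The other form shows the same pattern: /ə/ → [ə̃] before /ɲ/ — each time a vowel is nasalised next to a following nasal.
Because the conditioning nasal is to the right of the vowel that changes, the process is regressive (anticipatory).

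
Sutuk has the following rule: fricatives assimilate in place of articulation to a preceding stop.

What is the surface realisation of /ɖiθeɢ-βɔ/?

[ɖiθeɢʁɔ]

/β/ is a voiced bilabial fricative. The preceding trigger /ɢ/ is uvular, so /β/ must become uvular as well.
A voiced uvular fricative is [ʁ], so the surface segment is [ʁ].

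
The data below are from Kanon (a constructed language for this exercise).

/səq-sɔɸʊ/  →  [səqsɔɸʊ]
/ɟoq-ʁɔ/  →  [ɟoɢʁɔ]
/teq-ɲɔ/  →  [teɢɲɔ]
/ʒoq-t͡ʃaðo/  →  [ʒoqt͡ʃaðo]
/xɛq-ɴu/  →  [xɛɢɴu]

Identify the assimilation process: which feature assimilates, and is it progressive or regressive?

Underlying /q/ is realised as [ɢ] next to /ʁ/; /ʁ/ itself does not change.
/q/ is voiceless while /ʁ/ is voiced; the output [ɢ] is voiced, matching the trigger — so the feature that spreads is voicing.
Place and manner are unchanged, so the assimilation is partial, not total.
Checking the remaining alternations: /q/ → [ɢ] before /ɲ/ (voiceless → voiced, matching voiced); /q/ → [ɢ] before /ɴ/ (voiceless → voiced, matching voiced) — only voicing changes, and always toward the following segment.
No alternation appears in [səqsɔɸʊ], [ʒoqt͡ʃaðo]: there the adjacent consonants already agree in voicing (/q/ and /s/ are both voiceless; /q/ and /t͡ʃ/ are both voiceless), so these forms are consistent with the same rule.
Since the segment that changes precedes the conditioning segment, the assimilation is regressive.

regressive voicing assimilation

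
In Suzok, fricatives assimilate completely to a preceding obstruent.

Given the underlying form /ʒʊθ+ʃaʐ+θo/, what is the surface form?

/ʃ/ is the segment targeted by the rule; it sits immediately after /θ/, so it assimilates completely and surfaces as [θ].
The same rule applies at the second boundary: /θ/ → [ʐ] next to /ʐ/.

[ʒʊθθaʐʐo]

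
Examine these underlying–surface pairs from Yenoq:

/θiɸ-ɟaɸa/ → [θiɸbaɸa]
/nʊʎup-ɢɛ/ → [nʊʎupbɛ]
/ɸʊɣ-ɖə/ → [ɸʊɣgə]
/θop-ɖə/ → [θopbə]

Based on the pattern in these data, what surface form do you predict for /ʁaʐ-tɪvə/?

[ʁaʐʈɪvə]

The data show progressive place assimilation: /ɟ/ → [b] after /ɸ/; /ɢ/ → [b] after /p/; /ɖ/ → [g] after /ɣ/; /ɖ/ → [b] after /p/. In each pair only place changes, matching the preceding consonant, while manner and voice stay constant.
The rule targets /t/ (voiceless alveolar stop), which sits after the trigger /ʐ/ (retroflex).
A voiceless retroflex stop is [ʈ], so the surface segment is [ʈ].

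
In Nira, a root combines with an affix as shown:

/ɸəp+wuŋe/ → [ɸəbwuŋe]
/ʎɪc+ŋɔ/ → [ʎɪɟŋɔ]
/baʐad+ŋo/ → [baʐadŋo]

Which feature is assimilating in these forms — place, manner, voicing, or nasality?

Comparing underlying and surface forms, /p/ → [b] is the alternation; the neighbouring /w/ is constant.
The change voiceless → voiced matches the voicing of the following /w/, identifying this as voicing assimilation.
The other alternating form patterns the same way: /c/ → [ɟ] before /ŋ/ (voiceless → voiced, matching voiced) — only voicing changes, and always toward the following segment.
Nothing changes in [baʐadŋo]: there the adjacent consonants already agree in voicing (/d/ and /ŋ/ are both voiced), so this form is consistent with the same rule.

voicing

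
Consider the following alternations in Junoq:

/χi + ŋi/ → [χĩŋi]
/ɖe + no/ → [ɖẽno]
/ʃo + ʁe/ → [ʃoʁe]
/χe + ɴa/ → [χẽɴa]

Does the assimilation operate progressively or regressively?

The vowel /i/ surfaces as nasalised [ĩ] next to the following nasal /ŋ/ — it has acquired the [+nasal] feature of its neighbour.
The other forms show the same pattern: /e/ → [ẽ] before /n/; /e/ → [ẽ] before /ɴ/ — each time a vowel is nasalised next to a following nasal.
No change occurs in [ʃoʁe] because the vowel at the boundary is adjacent to an oral consonant, not a nasal (/o/ next to /ʁ/).
Because the conditioning nasal is to the right of the vowel that changes, the process is regressive (anticipatory).

regressive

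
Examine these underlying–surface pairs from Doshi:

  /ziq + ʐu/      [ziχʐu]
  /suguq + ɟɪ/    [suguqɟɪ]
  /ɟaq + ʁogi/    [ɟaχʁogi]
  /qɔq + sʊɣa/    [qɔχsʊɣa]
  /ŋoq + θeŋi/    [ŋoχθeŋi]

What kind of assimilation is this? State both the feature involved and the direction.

regressive manner assimilation

Underlying /q/ is realised as [χ] next to /ʐ/; /ʐ/ itself does not change.
The change stop → fricative matches the manner of the following /ʐ/, identifying this as manner assimilation.
Place and voice are unchanged, so the assimilation is partial, not total.
The other alternating forms pattern the same way: /q/ → [χ] before /ʁ/ (stop → fricative, matching a fricative); /q/ → [χ] before /s/ (stop → fricative, matching a fricative); /q/ → [χ] before /θ/ (stop → fricative, matching a fricative) — only manner changes, and always toward the following segment.
Nothing changes in [suguqɟɪ]: there the adjacent consonants already agree in manner (/q/ and /ɟ/ are both stops), so this form is consistent with the same rule.
Since the segment that changes precedes the conditioning segment, the assimilation is regressive.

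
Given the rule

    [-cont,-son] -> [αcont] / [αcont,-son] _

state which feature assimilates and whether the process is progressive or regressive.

progressive manner assimilation

The shared variable α links the value of [cont] on the target to that of the neighbouring obstruent. [cont] distinguishes stops from fricatives — a manner-of-articulation feature — so this is manner assimilation.
The conditioning segment sits to the left of the focus bar, meaning the trigger precedes the segment that changes — progressive assimilation.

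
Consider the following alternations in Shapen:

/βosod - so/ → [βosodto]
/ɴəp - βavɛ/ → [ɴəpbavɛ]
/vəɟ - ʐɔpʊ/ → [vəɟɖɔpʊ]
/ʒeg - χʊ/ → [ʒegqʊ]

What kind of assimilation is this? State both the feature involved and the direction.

progressive manner assimilation

The segment that alternates is /s/, which surfaces as [t] when adjacent to /d/.
The change fricative → stop matches the manner of the preceding /d/, identifying this as manner assimilation.
Place and voice are unchanged, so the assimilation is partial, not total.
Checking the remaining alternations: /β/ → [b] after /p/ (fricative → stop, matching a stop); /ʐ/ → [ɖ] after /ɟ/ (fricative → stop, matching a stop); /χ/ → [q] after /g/ (fricative → stop, matching a stop) — only manner changes, and always toward the preceding segment.
The trigger is the preceding segment, so the direction is progressive (perseverative).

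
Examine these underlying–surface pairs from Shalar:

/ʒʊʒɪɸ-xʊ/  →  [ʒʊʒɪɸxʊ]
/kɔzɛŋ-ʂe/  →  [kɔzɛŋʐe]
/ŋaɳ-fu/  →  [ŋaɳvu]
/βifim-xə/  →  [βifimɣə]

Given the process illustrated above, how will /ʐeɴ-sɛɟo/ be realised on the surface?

The data show progressive voicing assimilation: /ʂ/ → [ʐ] after /ŋ/; /f/ → [v] after /ɳ/; /x/ → [ɣ] after /m/. In each pair only voicing changes, matching the preceding consonant, while place and manner stay constant.
No alternation appears in [ʒʊʒɪɸxʊ]: there the adjacent consonants already agree in voicing (/x/ and /ɸ/ are both voiceless), so this form is consistent with the same rule.
/s/ is a voiceless alveolar fricative. The preceding trigger /ɴ/ is voiced, so /s/ must become voiced as well.
Changing only its voicing to voiced gives [z] — the voiced alveolar fricative.

[ʐeɴzɛɟo]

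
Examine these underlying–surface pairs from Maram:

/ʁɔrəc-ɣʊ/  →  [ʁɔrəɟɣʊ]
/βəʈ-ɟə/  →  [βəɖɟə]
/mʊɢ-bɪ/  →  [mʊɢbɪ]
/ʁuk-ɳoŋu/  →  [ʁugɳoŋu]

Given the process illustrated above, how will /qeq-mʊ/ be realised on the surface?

The data show regressive voicing assimilation: /c/ → [ɟ] before /ɣ/; /ʈ/ → [ɖ] before /ɟ/; /k/ → [g] before /ɳ/. In each pair only voicing changes, matching the following consonant, while place and manner stay constant.
Nothing changes in [mʊɢbɪ]: there the adjacent consonants already agree in voicing (/ɢ/ and /b/ are both voiced), so this form is consistent with the same rule.
The rule targets /q/ (voiceless uvular stop), which sits before the trigger /m/ (voiced).
The voiced uvular stop is [ɢ], so /q/ → [ɢ].

[qeɢmʊ]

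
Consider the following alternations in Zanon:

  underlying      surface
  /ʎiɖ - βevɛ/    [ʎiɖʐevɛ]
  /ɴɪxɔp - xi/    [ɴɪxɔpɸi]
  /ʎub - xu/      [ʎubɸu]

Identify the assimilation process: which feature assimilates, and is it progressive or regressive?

Underlying /β/ is realised as [ʐ] next to /ɖ/; /ɖ/ itself does not change.
/β/ is bilabial while /ɖ/ is retroflex; the output [ʐ] is retroflex, matching the trigger — so the feature that spreads is place.
Manner and voice are unchanged, so the assimilation is partial, not total.
The other alternating forms pattern the same way: /x/ → [ɸ] after /p/ (velar → bilabial, matching bilabial); /x/ → [ɸ] after /b/ (velar → bilabial, matching bilabial) — only place changes, and always toward the preceding segment.
Since the segment that changes follows the conditioning segment, the assimilation is progressive.

progressive place assimilation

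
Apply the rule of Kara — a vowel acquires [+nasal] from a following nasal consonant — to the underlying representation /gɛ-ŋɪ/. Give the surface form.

[gɛ̃ŋɪ]

The vowel /ɛ/ is adjacent to the following nasal /ŋ/, so it acquires [+nasal] and surfaces as [ɛ̃].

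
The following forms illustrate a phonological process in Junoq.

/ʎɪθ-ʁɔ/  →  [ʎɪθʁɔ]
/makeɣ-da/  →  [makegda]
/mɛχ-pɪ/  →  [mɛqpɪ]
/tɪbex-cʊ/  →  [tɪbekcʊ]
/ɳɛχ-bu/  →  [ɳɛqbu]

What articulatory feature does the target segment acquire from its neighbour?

manner

Comparing underlying and surface forms, /ɣ/ → [g] is the alternation; the neighbouring /d/ is constant.
/ɣ/ is a fricative while /d/ is a stop; the output [g] is a stop, matching the trigger — so the feature that spreads is manner.
The same holds elsewhere in the data: /χ/ → [q] before /p/ (fricative → stop, matching a stop); /x/ → [k] before /c/ (fricative → stop, matching a stop); /χ/ → [q] before /b/ (fricative → stop, matching a stop) — only manner changes, and always toward the following segment.
No alternation appears in [ʎɪθʁɔ]: there the adjacent consonants already agree in manner (/θ/ and /ʁ/ are both fricatives), so this form is consistent with the same rule.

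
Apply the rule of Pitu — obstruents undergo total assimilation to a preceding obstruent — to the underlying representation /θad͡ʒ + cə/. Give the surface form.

[θad͡ʒd͡ʒə]

/c/ is the segment targeted by the rule; it sits immediately after /d͡ʒ/, so it assimilates completely and surfaces as [d͡ʒ].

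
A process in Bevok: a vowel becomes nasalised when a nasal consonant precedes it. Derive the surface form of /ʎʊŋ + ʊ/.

The vowel /ʊ/ is adjacent to the preceding nasal /ŋ/, so it acquires [+nasal] and surfaces as [ʊ̃].

[ʎʊŋʊ̃]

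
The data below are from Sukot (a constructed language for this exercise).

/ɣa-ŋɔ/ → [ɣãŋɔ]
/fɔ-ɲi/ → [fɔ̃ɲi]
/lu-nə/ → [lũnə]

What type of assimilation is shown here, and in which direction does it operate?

regressive nasality assimilation (vowel nasalisation)

The vowel /a/ surfaces as nasalised [ã] next to the following nasal /ŋ/ — it has acquired the [+nasal] feature of its neighbour.
The other forms show the same pattern: /ɔ/ → [ɔ̃] before /ɲ/; /u/ → [ũ] before /n/ — each time a vowel is nasalised next to a following nasal.
Because the conditioning nasal is to the right of the vowel that changes, the process is regressive (anticipatory).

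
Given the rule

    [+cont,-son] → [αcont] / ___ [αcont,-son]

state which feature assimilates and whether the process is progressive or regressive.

The shared variable α links the value of [cont] on the target to that of the neighbouring obstruent. [cont] distinguishes stops from fricatives — a manner-of-articulation feature — so this is manner assimilation.
The conditioning segment sits to the right of the focus bar, meaning the trigger follows the segment that changes — regressive assimilation.

regressive manner assimilation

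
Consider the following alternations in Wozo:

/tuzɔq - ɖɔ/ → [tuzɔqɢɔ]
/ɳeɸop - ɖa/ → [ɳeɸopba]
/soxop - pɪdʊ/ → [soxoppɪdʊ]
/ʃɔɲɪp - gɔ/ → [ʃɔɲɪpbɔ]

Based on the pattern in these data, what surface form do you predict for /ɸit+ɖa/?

[ɸitda]

The data show progressive place assimilation: /ɖ/ → [ɢ] after /q/; /ɖ/ → [b] after /p/; /g/ → [b] after /p/. In each pair only place changes, matching the preceding consonant, while manner and voice stay constant.
Nothing changes in [soxoppɪdʊ]: there the adjacent consonants already agree in place (/p/ and /p/ are both bilabial), so this form is consistent with the same rule.
The rule targets /ɖ/ (voiced retroflex stop), which sits after the trigger /t/ (alveolar).
The voiced alveolar stop is [d], so /ɖ/ → [d].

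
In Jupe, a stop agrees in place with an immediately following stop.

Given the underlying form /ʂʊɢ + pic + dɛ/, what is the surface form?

/ɢ/ is a voiced uvular stop. The following trigger /p/ is bilabial, so /ɢ/ must become bilabial as well.
Changing only its place to bilabial gives [b] — the voiced bilabial stop.
At the second juncture, /c/ likewise becomes [t] adjacent to /d/.

[ʂʊbpitdɛ]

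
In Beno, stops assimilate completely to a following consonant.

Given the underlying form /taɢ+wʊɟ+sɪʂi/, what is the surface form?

[tawwʊssɪʂi]

/ɢ/ is the segment targeted by the rule; it sits immediately before /w/, so it assimilates completely and surfaces as [w].
The same rule applies at the second boundary: /ɟ/ → [s] next to /s/.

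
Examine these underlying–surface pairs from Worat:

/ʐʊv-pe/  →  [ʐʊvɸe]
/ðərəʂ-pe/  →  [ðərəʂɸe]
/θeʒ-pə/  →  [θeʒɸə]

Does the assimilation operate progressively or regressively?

progressive

The segment that alternates is /p/, which surfaces as [ɸ] when adjacent to /v/.
/p/ is a stop while /v/ is a fricative; the output [ɸ] is a fricative, matching the trigger — so the feature that spreads is manner.
Checking the remaining alternations: /p/ → [ɸ] after /ʂ/ (stop → fricative, matching a fricative); /p/ → [ɸ] after /ʒ/ (stop → fricative, matching a fricative) — only manner changes, and always toward the preceding segment.
The trigger is the preceding segment, so the direction is progressive (perseverative).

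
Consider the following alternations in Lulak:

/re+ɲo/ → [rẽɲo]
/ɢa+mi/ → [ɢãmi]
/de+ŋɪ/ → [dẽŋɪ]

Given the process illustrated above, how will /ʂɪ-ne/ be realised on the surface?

The data show regressive nasality assimilation (vowel nasalisation): /e/ → [ẽ] before /ɲ/; /a/ → [ã] before /m/; /e/ → [ẽ] before /ŋ/ — a vowel is nasalised by an immediately following nasal consonant.
/ɪ/ sits next to the nasal /n/ and is therefore nasalised to [ɪ̃].

[ʂɪ̃ne]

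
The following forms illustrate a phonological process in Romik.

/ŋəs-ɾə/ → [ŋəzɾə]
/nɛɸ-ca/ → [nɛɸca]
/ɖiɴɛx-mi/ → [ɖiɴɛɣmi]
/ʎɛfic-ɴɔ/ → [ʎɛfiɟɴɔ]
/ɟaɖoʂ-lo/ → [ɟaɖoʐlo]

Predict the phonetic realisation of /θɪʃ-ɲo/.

[θɪʒɲo]

The data show regressive voicing assimilation: /s/ → [z] before /ɾ/; /x/ → [ɣ] before /m/; /c/ → [ɟ] before /ɴ/; /ʂ/ → [ʐ] before /l/. In each pair only voicing changes, matching the following consonant, while place and manner stay constant.
Nothing changes in [nɛɸca]: there the adjacent consonants already agree in voicing (/ɸ/ and /c/ are both voiceless), so this form is consistent with the same rule.
The rule targets /ʃ/ (voiceless postalveolar fricative), which sits before the trigger /ɲ/ (voiced).
Changing only its voicing to voiced gives [ʒ] — the voiced postalveolar fricative.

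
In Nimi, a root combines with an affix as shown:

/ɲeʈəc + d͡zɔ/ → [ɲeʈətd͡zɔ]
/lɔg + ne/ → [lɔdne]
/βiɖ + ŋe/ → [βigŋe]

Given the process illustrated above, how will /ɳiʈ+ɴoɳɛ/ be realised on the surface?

The data show regressive place assimilation: /c/ → [t] before /d͡z/; /g/ → [d] before /n/; /ɖ/ → [g] before /ŋ/. In each pair only place changes, matching the following consonant, while manner and voice stay constant.
/ʈ/ is a voiceless retroflex stop. The following trigger /ɴ/ is uvular, so /ʈ/ must become uvular as well.
Changing only its place to uvular gives [q] — the voiceless uvular stop.

[ɳiqɴoɳɛ]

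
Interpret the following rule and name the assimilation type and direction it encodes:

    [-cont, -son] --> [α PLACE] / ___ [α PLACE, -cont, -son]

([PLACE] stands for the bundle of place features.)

The shared variable α links the value of the place features (abbreviated [PLACE]) on the target to the same value on the neighbouring segment, so place is the feature that assimilates.
The conditioning segment sits to the right of the focus bar, meaning the trigger follows the segment that changes — regressive assimilation.

regressive place assimilation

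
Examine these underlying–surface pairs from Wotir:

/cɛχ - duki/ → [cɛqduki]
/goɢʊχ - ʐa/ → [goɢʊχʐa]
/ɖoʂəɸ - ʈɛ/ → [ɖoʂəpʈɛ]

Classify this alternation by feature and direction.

regressive manner assimilation

Underlying /χ/ is realised as [q] next to /d/; /d/ itself does not change.
/χ/ is a fricative while /d/ is a stop; the output [q] is a stop, matching the trigger — so the feature that spreads is manner.
Place and voice are unchanged, so the assimilation is partial, not total.
The same holds elsewhere in the data: /ɸ/ → [p] before /ʈ/ (fricative → stop, matching a stop) — only manner changes, and always toward the following segment.
No alternation appears in [goɢʊχʐa]: there the adjacent consonants already agree in manner (/χ/ and /ʐ/ are both fricatives), so this form is consistent with the same rule.
The trigger is the following segment, so the direction is regressive (anticipatory).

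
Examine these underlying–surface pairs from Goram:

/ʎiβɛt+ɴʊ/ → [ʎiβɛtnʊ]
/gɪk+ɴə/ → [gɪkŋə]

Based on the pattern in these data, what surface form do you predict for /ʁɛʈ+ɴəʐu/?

[ʁɛʈɳəʐu]

The data show progressive place assimilation: /ɴ/ → [n] after /t/; /ɴ/ → [ŋ] after /k/. In each pair only place changes, matching the preceding consonant, while manner and voice stay constant.
The rule targets /ɴ/ (voiced uvular nasal), which sits after the trigger /ʈ/ (retroflex).
The voiced retroflex nasal is [ɳ], so /ɴ/ → [ɳ].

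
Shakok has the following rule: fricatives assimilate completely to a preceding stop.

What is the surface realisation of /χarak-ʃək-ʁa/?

/ʃ/ is the segment targeted by the rule; it sits immediately after /k/, so it assimilates completely and surfaces as [k].
At the second juncture, /ʁ/ likewise becomes [k] adjacent to /k/.

[χarakkəkka]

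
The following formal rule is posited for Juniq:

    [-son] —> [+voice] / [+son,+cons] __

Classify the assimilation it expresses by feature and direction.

The structural change is [+voice], and the conditioning segment [+son,+cons] (a sonorant consonant) is itself voiced, so the target comes to share the voicing of its neighbour — voicing assimilation.
Since the environment is written before the underscore, the trigger precedes the target; the direction is progressive.

progressive voicing assimilation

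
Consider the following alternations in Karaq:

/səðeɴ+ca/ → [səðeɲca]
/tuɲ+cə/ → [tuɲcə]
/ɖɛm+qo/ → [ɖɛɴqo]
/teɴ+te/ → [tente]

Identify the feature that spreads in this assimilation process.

place

Underlying /ɴ/ is realised as [ɲ] next to /c/; /c/ itself does not change.
The change uvular → palatal matches the place of the following /c/, identifying this as place assimilation.
The other alternating forms pattern the same way: /m/ → [ɴ] before /q/ (bilabial → uvular, matching uvular); /ɴ/ → [n] before /t/ (uvular → alveolar, matching alveolar) — only place changes, and always toward the following segment.
Nothing changes in [tuɲcə]: there the adjacent consonants already agree in place (/ɲ/ and /c/ are both palatal), so this form is consistent with the same rule.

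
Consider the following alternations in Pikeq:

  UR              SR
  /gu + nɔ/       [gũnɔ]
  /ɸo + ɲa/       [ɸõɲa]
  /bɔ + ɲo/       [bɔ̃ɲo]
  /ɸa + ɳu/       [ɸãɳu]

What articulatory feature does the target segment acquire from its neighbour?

nasality

The vowel /u/ surfaces as nasalised [ũ] next to the following nasal /n/ — it has acquired the [+nasal] feature of its neighbour.
Likewise in the remaining data: /o/ → [õ] before /ɲ/; /ɔ/ → [ɔ̃] before /ɲ/; /a/ → [ã] before /ɳ/ — each time a vowel is nasalised next to a following nasal.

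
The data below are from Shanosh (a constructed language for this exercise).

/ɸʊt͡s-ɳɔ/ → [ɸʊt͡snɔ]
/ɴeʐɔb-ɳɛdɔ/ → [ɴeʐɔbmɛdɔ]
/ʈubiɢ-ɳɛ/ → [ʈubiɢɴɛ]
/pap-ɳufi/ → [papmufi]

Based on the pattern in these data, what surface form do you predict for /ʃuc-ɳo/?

The data show progressive place assimilation: /ɳ/ → [n] after /t͡s/; /ɳ/ → [m] after /b/; /ɳ/ → [ɴ] after /ɢ/; /ɳ/ → [m] after /p/. In each pair only place changes, matching the preceding consonant, while manner and voice stay constant.
/ɳ/ is a voiced retroflex nasal. The preceding trigger /c/ is palatal, so /ɳ/ must become palatal as well.
A voiced palatal nasal is [ɲ], so the surface segment is [ɲ].

[ʃucɲo]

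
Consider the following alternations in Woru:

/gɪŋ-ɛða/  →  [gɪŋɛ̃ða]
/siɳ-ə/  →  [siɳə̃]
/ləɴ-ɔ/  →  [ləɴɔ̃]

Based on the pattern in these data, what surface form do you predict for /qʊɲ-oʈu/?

[qʊɲõʈu]

The data show progressive nasality assimilation (vowel nasalisation): /ɛ/ → [ɛ̃] after /ŋ/; /ə/ → [ə̃] after /ɳ/; /ɔ/ → [ɔ̃] after /ɴ/ — a vowel is nasalised by an immediately preceding nasal consonant.
The vowel /o/ is adjacent to the preceding nasal /ɲ/, so it acquires [+nasal] and surfaces as [õ].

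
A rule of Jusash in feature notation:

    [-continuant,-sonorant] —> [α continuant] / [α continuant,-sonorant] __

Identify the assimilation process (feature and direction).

The shared variable α links the value of [continuant] on the target to that of the neighbouring obstruent. [continuant] distinguishes stops from fricatives — a manner-of-articulation feature — so this is manner assimilation.
The conditioning segment sits to the left of the focus bar, meaning the trigger precedes the segment that changes — progressive assimilation.

progressive manner assimilation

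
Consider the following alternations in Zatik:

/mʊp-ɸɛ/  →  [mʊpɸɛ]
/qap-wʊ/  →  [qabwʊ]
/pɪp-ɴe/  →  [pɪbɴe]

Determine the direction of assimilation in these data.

Comparing underlying and surface forms, /p/ → [b] is the alternation; the neighbouring /w/ is constant.
The change voiceless → voiced matches the voicing of the following /w/, identifying this as voicing assimilation.
The other alternating form patterns the same way: /p/ → [b] before /ɴ/ (voiceless → voiced, matching voiced) — only voicing changes, and always toward the following segment.
No alternation appears in [mʊpɸɛ]: there the adjacent consonants already agree in voicing (/p/ and /ɸ/ are both voiceless), so this form is consistent with the same rule.
The trigger is the following segment, so the direction is regressive (anticipatory).

regressive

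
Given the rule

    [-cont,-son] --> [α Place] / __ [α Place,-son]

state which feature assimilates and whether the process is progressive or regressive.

The shared variable α links the value of the place features (abbreviated [Place]) on the target to the same value on the neighbouring segment, so place is the feature that assimilates.
The conditioning segment sits to the right of the focus bar, meaning the trigger follows the segment that changes — regressive assimilation.

regressive place assimilation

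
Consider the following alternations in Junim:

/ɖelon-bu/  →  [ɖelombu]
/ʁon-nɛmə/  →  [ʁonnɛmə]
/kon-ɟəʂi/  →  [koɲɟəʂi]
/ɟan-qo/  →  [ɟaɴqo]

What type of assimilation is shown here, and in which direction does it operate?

Underlying /n/ is realised as [m] next to /b/; /b/ itself does not change.
/n/ is alveolar while /b/ is bilabial; the output [m] is bilabial, matching the trigger — so the feature that spreads is place.
Manner and voice are unchanged, so the assimilation is partial, not total.
The other alternating forms pattern the same way: /n/ → [ɲ] before /ɟ/ (alveolar → palatal, matching palatal); /n/ → [ɴ] before /q/ (alveolar → uvular, matching uvular) — only place changes, and always toward the following segment.
No alternation appears in [ʁonnɛmə]: there the adjacent consonants already agree in place (/n/ and /n/ are both alveolar), so this form is consistent with the same rule.
Since the segment that changes precedes the conditioning segment, the assimilation is regressive.

regressive place assimilation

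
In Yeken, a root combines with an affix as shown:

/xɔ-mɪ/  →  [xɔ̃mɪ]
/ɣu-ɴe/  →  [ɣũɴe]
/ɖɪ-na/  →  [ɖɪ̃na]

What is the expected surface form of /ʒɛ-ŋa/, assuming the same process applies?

[ʒɛ̃ŋa]

The data show regressive nasality assimilation (vowel nasalisation): /ɔ/ → [ɔ̃] before /m/; /u/ → [ũ] before /ɴ/; /ɪ/ → [ɪ̃] before /n/ — a vowel is nasalised by an immediately following nasal consonant.
/ɛ/ sits next to the nasal /ŋ/ and is therefore nasalised to [ɛ̃].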